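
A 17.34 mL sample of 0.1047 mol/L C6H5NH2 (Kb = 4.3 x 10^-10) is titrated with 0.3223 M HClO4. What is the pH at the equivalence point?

2.87

n(C6H5NH2) = 0.1047 x 0.01734 = 0.001815 mol; V(HClO4) at equivalence = 0.001815/0.3223 = 0.005633 L.
At equivalence the base is fully converted to C6H5NH3+; total volume = 0.02297 L, so [C6H5NH3+] = 0.001815/0.02297 = 0.07903 M.
Ka(C6H5NH3+) = Kw/Kb = 1.0e-14 / 4.3 x 10^-10 = 2.33e-5.
[H^+] = sqrt(Ka x [C6H5NH3+]) = sqrt(2.33e-5 x 0.07903) = 0.00136 M.
pH = -log(0.00136) = 2.87.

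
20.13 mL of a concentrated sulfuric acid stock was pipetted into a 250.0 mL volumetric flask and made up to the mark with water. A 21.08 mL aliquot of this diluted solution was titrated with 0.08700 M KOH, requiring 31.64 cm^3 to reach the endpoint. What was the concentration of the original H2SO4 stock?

n(KOH) = 0.08700 x 0.03164 = 0.002753 mol.
n(H2SO4) in the aliquot = 0.002753 x 1/2 = 0.001376 mol.
[diluted H2SO4] = 0.001376 / 0.02108 = 0.06529 M.
Dilution factor = 250.0/20.13 = 12.42, so [stock] = 0.06529 x 12.42 = 0.811 M.

0.811 M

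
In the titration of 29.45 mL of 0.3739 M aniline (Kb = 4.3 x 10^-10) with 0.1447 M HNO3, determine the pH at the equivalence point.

n(C6H5NH2) = 0.3739 x 0.02945 = 0.01101 mol; V(HNO3) at equivalence = 0.01101/0.1447 = 0.07610 L.
At equivalence the base is fully converted to C6H5NH3+; total volume = 0.1055 L, so [C6H5NH3+] = 0.01101/0.1055 = 0.1043 M.
Ka(C6H5NH3+) = Kw/Kb = 1.0e-14 / 4.3 x 10^-10 = 2.33e-5.
[H^+] = sqrt(Ka x [C6H5NH3+]) = sqrt(2.33e-5 x 0.1043) = 0.00156 M.
pH = -log(0.00156) = 2.81.

2.81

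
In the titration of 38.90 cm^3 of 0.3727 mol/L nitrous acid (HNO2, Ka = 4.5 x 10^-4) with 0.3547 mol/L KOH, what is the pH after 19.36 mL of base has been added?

Initial n(HNO2) = 0.3727 x 0.03890 = 0.01450 mol.
n(KOH) added = 0.3547 x 0.01936 = 0.006867 mol, converting that many moles of HNO2 to NO2-.
Remaining n(HNO2) = 0.007631 mol; n(NO2-) = 0.006867 mol.
By Henderson-Hasselbalch, pH = pKa + log([A^-]/[HA]) = 3.35 + log(0.006867/0.007631) = 3.35 + (-0.05) = 3.30.

3.30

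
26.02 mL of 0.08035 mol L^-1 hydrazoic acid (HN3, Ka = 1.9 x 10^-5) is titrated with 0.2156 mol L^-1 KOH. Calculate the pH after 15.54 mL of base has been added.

12.48

n(acid) = 0.08035 x 0.02602 = 0.002091 mol; n(KOH) added = 0.2156 x 0.01554 = 0.003350 mol.
Base is in excess by 0.003350 - 0.002091 = 0.001260 mol in a total volume of 0.04156 L.
[OH^-] = 0.001260/0.04156 = 0.03031 M, so pOH = 1.52 and pH = 14.00 - 1.52 = 12.48.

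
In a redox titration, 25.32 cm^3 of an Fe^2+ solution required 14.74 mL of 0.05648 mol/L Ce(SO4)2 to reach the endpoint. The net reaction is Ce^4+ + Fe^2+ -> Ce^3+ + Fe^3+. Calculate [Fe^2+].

0.0329 M

n(Ce(SO4)2) = 0.05648 x 0.01474 = 0.0008325 mol.
From the balanced equation, 1 mol Ce(SO4)2 reacts with 1 mol Fe^2+, so n(Fe^2+) = 0.0008325 x 1/1 = 0.0008325 mol.
[Fe^2+] = 0.0008325 / 0.02532 L = 0.0329 M.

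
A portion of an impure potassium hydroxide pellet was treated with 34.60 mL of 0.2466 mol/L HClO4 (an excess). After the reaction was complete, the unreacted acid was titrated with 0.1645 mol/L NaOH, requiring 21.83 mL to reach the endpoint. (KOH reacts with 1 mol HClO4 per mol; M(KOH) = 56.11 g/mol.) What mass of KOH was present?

0.277 g

Total n(HClO4) added = 0.2466 x 0.03460 = 0.008532 mol.
n(NaOH) used = 0.1645 x 0.02183 = 0.003591 mol, which equals the excess n(HClO4).
So n(HClO4) consumed by the sample = 0.008532 - 0.003591 = 0.004941 mol.
n(KOH) = 0.004941 / 1 = 0.004941 mol.
mass = 0.004941 mol x 56.11 g/mol = 0.277 g.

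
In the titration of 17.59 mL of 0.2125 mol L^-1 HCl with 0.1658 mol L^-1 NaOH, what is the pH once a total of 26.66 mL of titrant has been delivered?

n(acid) = 0.2125 x 0.01759 = 0.003738 mol; n(NaOH) added = 0.1658 x 0.02666 = 0.004420 mol.
Base is in excess by 0.004420 - 0.003738 = 0.0006824 mol in a total volume of 0.04425 L.
[OH^-] = 0.0006824/0.04425 = 0.01542 M, so pOH = 1.81 and pH = 14.00 - 1.81 = 12.19.

12.19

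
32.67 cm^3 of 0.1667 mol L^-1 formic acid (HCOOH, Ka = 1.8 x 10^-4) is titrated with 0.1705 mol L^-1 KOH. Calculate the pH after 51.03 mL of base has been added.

12.59

n(acid) = 0.1667 x 0.03267 = 0.005446 mol; n(KOH) added = 0.1705 x 0.05103 = 0.008701 mol.
Base is in excess by 0.008701 - 0.005446 = 0.003255 mol in a total volume of 0.08370 L.
[OH^-] = 0.003255/0.08370 = 0.03888 M, so pOH = 1.41 and pH = 14.00 - 1.41 = 12.59.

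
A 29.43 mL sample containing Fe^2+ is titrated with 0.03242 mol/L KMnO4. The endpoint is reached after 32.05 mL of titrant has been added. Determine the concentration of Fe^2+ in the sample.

0.177 M

n(KMnO4) = 0.03242 x 0.03205 = 0.001039 mol.
From the balanced equation, 1 mol KMnO4 reacts with 5 mol Fe^2+, so n(Fe^2+) = 0.001039 x 5/1 = 0.005195 mol.
[Fe^2+] = 0.005195 / 0.02943 L = 0.177 M.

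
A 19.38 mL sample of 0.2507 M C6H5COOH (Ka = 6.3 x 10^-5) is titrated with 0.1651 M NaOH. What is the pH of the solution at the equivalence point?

n(C6H5COOH) = 0.2507 x 0.01938 = 0.004859 mol; V(NaOH) at equivalence = 0.004859/0.1651 = 0.02943 L.
At equivalence all the acid is converted to C6H5COO-; total volume = 0.01938 + 0.02943 = 0.04881 L, so [C6H5COO-] = 0.004859/0.04881 = 0.09954 M.
Kb = Kw/Ka = 1.0e-14 / 6.3 x 10^-5 = 1.59e-10.
[OH^-] = sqrt(Kb x [C6H5COO-]) = sqrt(1.59e-10 x 0.09954) = 3.98e-6 M.
pOH = 5.40, so pH = 14.00 - 5.40 = 8.60.

8.60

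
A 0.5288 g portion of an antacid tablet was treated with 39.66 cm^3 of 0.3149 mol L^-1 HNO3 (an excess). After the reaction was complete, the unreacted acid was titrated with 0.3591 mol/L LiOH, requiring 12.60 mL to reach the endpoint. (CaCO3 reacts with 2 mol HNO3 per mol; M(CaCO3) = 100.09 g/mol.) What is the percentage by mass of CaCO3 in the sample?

Total n(HNO3) added = 0.3149 x 0.03966 = 0.01249 mol.
n(LiOH) used = 0.3591 x 0.01260 = 0.004525 mol, which equals the excess n(HNO3).
So n(HNO3) consumed by the sample = 0.01249 - 0.004525 = 0.007964 mol.
n(CaCO3) = 0.007964 / 2 = 0.003982 mol.
mass CaCO3 = 0.003982 x 100.09 = 0.3986 g, so %CaCO3 = 0.3986/0.5288 x 100 = 75.4%.

75.4%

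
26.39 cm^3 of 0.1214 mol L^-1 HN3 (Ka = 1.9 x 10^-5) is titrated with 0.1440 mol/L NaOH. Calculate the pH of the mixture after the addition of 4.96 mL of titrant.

Initial n(HN3) = 0.1214 x 0.02639 = 0.003204 mol.
n(NaOH) added = 0.1440 x 0.004960 = 0.0007142 mol, converting that many moles of HN3 to N3-.
Remaining n(HN3) = 0.002490 mol; n(N3-) = 0.0007142 mol.
By Henderson-Hasselbalch, pH = pKa + log([A^-]/[HA]) = 4.72 + log(0.0007142/0.002490) = 4.72 + (-0.54) = 4.18.

4.18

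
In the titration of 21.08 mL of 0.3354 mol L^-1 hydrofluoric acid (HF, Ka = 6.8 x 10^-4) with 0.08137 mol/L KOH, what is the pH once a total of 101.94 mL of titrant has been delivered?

n(acid) = 0.3354 x 0.02108 = 0.007070 mol; n(KOH) added = 0.08137 x 0.1019 = 0.008295 mol.
Base is in excess by 0.008295 - 0.007070 = 0.001225 mol in a total volume of 0.1230 L.
[OH^-] = 0.001225/0.1230 = 0.009955 M, so pOH = 2.00 and pH = 14.00 - 2.00 = 12.00.

12.00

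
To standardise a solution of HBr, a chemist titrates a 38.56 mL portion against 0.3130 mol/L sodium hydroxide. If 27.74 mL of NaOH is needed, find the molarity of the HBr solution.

0.225 M

n(NaOH) delivered = 0.3130 x 0.02774 = 0.008683 mol.
For a 1:1 reaction, n(HBr) = 0.008683 mol.
[HBr] = 0.008683 mol / 0.03856 L = 0.225 M.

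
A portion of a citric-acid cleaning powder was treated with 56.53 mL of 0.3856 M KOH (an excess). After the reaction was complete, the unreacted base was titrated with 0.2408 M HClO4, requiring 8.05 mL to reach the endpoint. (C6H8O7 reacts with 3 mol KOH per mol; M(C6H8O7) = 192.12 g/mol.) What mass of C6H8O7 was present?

Total n(KOH) added = 0.3856 x 0.05653 = 0.02180 mol.
n(HClO4) used = 0.2408 x 0.008050 = 0.001938 mol, which equals the excess n(KOH).
So n(KOH) consumed by the sample = 0.02180 - 0.001938 = 0.01986 mol.
n(C6H8O7) = 0.01986 / 3 = 0.006620 mol.
mass = 0.006620 mol x 192.12 g/mol = 1.27 g.

1.27 g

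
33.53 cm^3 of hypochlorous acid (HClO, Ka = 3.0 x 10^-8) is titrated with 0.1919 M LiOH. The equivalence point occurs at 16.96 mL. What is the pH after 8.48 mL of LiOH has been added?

8.48 mL is exactly half the equivalence volume (16.96/2), i.e. the half-equivalence point.
There, n(HA) = n(A^-), so pH = pKa = -log(3.0 x 10^-8) = 7.52.

7.52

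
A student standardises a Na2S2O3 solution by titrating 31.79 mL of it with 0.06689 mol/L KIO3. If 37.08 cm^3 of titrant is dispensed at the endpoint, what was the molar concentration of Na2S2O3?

0.468 M

n(KIO3) = 0.06689 x 0.03708 = 0.002480 mol.
From the balanced equation, 1 mol KIO3 reacts with 6 mol Na2S2O3, so n(Na2S2O3) = 0.002480 x 6/1 = 0.01488 mol.
[Na2S2O3] = 0.01488 / 0.03179 L = 0.468 M.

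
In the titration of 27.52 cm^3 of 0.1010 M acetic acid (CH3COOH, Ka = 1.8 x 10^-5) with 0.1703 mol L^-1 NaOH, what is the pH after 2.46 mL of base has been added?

3.99

Initial n(CH3COOH) = 0.1010 x 0.02752 = 0.002780 mol.
n(NaOH) added = 0.1703 x 0.002460 = 0.0004189 mol, converting that many moles of CH3COOH to CH3COO-.
Remaining n(CH3COOH) = 0.002361 mol; n(CH3COO-) = 0.0004189 mol.
By Henderson-Hasselbalch, pH = pKa + log([A^-]/[HA]) = 4.74 + log(0.0004189/0.002361) = 4.74 + (-0.75) = 3.99.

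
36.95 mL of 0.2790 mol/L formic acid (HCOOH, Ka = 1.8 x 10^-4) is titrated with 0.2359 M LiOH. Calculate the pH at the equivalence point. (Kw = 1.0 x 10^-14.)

8.43

n(HCOOH) = 0.2790 x 0.03695 = 0.01031 mol; V(LiOH) at equivalence = 0.01031/0.2359 = 0.04370 L.
At equivalence all the acid is converted to HCOO-; total volume = 0.03695 + 0.04370 = 0.08065 L, so [HCOO-] = 0.01031/0.08065 = 0.1278 M.
Kb = Kw/Ka = 1.0e-14 / 1.8 x 10^-4 = 5.56e-11.
[OH^-] = sqrt(Kb x [HCOO-]) = sqrt(5.56e-11 x 0.1278) = 2.66e-6 M.
pOH = 5.57, so pH = 14.00 - 5.57 = 8.43.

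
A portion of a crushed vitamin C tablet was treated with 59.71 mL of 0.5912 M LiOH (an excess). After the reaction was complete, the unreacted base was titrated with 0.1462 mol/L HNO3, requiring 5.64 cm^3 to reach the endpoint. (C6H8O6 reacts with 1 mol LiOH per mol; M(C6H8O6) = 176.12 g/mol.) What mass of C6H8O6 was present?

6.07 g

Total n(LiOH) added = 0.5912 x 0.05971 = 0.03530 mol.
n(HNO3) used = 0.1462 x 0.005640 = 0.0008246 mol, which equals the excess n(LiOH).
So n(LiOH) consumed by the sample = 0.03530 - 0.0008246 = 0.03448 mol.
n(C6H8O6) = 0.03448 / 1 = 0.03448 mol.
mass = 0.03448 mol x 176.12 g/mol = 6.07 g.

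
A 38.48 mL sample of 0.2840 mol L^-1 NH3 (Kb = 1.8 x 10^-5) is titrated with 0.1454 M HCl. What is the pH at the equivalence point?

n(NH3) = 0.2840 x 0.03848 = 0.01093 mol; V(HCl) at equivalence = 0.01093/0.1454 = 0.07516 L.
At equivalence the base is fully converted to NH4+; total volume = 0.1136 L, so [NH4+] = 0.01093/0.1136 = 0.09617 M.
Ka(NH4+) = Kw/Kb = 1.0e-14 / 1.8 x 10^-5 = 5.56e-10.
[H^+] = sqrt(Ka x [NH4+]) = sqrt(5.56e-10 x 0.09617) = 7.31e-6 M.
pH = -log(7.31e-6) = 5.14.

5.14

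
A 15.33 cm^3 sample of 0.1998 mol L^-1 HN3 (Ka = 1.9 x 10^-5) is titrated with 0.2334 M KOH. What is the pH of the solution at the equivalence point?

8.88

n(HN3) = 0.1998 x 0.01533 = 0.003063 mol; V(KOH) at equivalence = 0.003063/0.2334 = 0.01312 L.
At equivalence all the acid is converted to N3-; total volume = 0.01533 + 0.01312 = 0.02845 L, so [N3-] = 0.003063/0.02845 = 0.1076 M.
Kb = Kw/Ka = 1.0e-14 / 1.9 x 10^-5 = 5.26e-10.
[OH^-] = sqrt(Kb x [N3-]) = sqrt(5.26e-10 x 0.1076) = 7.53e-6 M.
pOH = 5.12, so pH = 14.00 - 5.12 = 8.88.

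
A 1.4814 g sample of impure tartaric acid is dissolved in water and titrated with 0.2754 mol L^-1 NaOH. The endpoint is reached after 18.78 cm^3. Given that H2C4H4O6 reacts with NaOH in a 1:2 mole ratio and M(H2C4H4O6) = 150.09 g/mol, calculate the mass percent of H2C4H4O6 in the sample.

26.2%

n(NaOH) = 0.2754 x 0.01878 = 0.005172 mol.
n(H2C4H4O6) = 0.005172 / 2 = 0.002586 mol.
mass of H2C4H4O6 = 0.002586 x 150.09 = 0.3881 g.
% purity = 0.3881 / 1.4814 x 100 = 26.2%.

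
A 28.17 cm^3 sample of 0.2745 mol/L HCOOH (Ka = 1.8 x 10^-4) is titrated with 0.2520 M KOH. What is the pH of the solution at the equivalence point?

n(HCOOH) = 0.2745 x 0.02817 = 0.007733 mol; V(KOH) at equivalence = 0.007733/0.2520 = 0.03069 L.
At equivalence all the acid is converted to HCOO-; total volume = 0.02817 + 0.03069 = 0.05886 L, so [HCOO-] = 0.007733/0.05886 = 0.1314 M.
Kb = Kw/Ka = 1.0e-14 / 1.8 x 10^-4 = 5.56e-11.
[OH^-] = sqrt(Kb x [HCOO-]) = sqrt(5.56e-11 x 0.1314) = 2.70e-6 M.
pOH = 5.57, so pH = 14.00 - 5.57 = 8.43.

8.43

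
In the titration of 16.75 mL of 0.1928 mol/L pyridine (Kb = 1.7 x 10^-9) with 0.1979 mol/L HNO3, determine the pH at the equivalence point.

n(C5H5N) = 0.1928 x 0.01675 = 0.003229 mol; V(HNO3) at equivalence = 0.003229/0.1979 = 0.01632 L.
At equivalence the base is fully converted to C5H5NH+; total volume = 0.03307 L, so [C5H5NH+] = 0.003229/0.03307 = 0.09766 M.
Ka(C5H5NH+) = Kw/Kb = 1.0e-14 / 1.7 x 10^-9 = 5.88e-6.
[H^+] = sqrt(Ka x [C5H5NH+]) = sqrt(5.88e-6 x 0.09766) = 0.000758 M.
pH = -log(0.000758) = 3.12.

3.12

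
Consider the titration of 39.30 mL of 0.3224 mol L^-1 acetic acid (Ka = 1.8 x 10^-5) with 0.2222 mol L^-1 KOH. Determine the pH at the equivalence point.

n(CH3COOH) = 0.3224 x 0.03930 = 0.01267 mol; V(KOH) at equivalence = 0.01267/0.2222 = 0.05702 L.
At equivalence all the acid is converted to CH3COO-; total volume = 0.03930 + 0.05702 = 0.09632 L, so [CH3COO-] = 0.01267/0.09632 = 0.1315 M.
Kb = Kw/Ka = 1.0e-14 / 1.8 x 10^-5 = 5.56e-10.
[OH^-] = sqrt(Kb x [CH3COO-]) = sqrt(5.56e-10 x 0.1315) = 8.55e-6 M.
pOH = 5.07, so pH = 14.00 - 5.07 = 8.93.

8.93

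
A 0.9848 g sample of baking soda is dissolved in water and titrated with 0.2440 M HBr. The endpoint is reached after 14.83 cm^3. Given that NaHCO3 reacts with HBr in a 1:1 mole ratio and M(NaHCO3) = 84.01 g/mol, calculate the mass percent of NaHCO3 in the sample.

n(HBr) = 0.2440 x 0.01483 = 0.003619 mol.
n(NaHCO3) = 0.003619 / 1 = 0.003619 mol.
mass of NaHCO3 = 0.003619 x 84.01 = 0.3040 g.
% purity = 0.3040 / 0.9848 x 100 = 30.9%.

30.9%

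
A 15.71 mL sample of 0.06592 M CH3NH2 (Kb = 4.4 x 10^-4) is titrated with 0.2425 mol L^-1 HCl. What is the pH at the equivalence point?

n(CH3NH2) = 0.06592 x 0.01571 = 0.001036 mol; V(HCl) at equivalence = 0.001036/0.2425 = 0.004271 L.
At equivalence the base is fully converted to CH3NH3+; total volume = 0.01998 L, so [CH3NH3+] = 0.001036/0.01998 = 0.05183 M.
Ka(CH3NH3+) = Kw/Kb = 1.0e-14 / 4.4 x 10^-4 = 2.27e-11.
[H^+] = sqrt(Ka x [CH3NH3+]) = sqrt(2.27e-11 x 0.05183) = 1.09e-6 M.
pH = -log(1.09e-6) = 5.96.

5.96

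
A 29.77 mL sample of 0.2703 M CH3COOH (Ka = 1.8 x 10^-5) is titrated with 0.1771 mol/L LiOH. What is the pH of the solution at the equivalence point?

8.89

n(CH3COOH) = 0.2703 x 0.02977 = 0.008047 mol; V(LiOH) at equivalence = 0.008047/0.1771 = 0.04544 L.
At equivalence all the acid is converted to CH3COO-; total volume = 0.02977 + 0.04544 = 0.07521 L, so [CH3COO-] = 0.008047/0.07521 = 0.1070 M.
Kb = Kw/Ka = 1.0e-14 / 1.8 x 10^-5 = 5.56e-10.
[OH^-] = sqrt(Kb x [CH3COO-]) = sqrt(5.56e-10 x 0.1070) = 7.71e-6 M.
pOH = 5.11, so pH = 14.00 - 5.11 = 8.89.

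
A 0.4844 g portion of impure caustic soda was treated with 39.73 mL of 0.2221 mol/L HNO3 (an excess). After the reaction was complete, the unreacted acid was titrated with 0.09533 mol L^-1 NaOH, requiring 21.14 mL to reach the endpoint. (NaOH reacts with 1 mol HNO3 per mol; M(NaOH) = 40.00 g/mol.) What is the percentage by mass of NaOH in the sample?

Total n(HNO3) added = 0.2221 x 0.03973 = 0.008824 mol.
n(NaOH) used = 0.09533 x 0.02114 = 0.002015 mol, which equals the excess n(HNO3).
So n(HNO3) consumed by the sample = 0.008824 - 0.002015 = 0.006809 mol.
n(NaOH) = 0.006809 / 1 = 0.006809 mol.
mass NaOH = 0.006809 x 40.00 = 0.2724 g, so %NaOH = 0.2724/0.4844 x 100 = 56.2%.

56.2%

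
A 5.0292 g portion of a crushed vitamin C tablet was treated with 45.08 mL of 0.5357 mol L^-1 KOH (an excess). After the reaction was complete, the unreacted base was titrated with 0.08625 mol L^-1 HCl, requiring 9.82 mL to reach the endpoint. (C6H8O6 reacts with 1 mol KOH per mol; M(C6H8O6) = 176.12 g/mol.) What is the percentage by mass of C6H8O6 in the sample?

Total n(KOH) added = 0.5357 x 0.04508 = 0.02415 mol.
n(HCl) used = 0.08625 x 0.009820 = 0.0008470 mol, which equals the excess n(KOH).
So n(KOH) consumed by the sample = 0.02415 - 0.0008470 = 0.02330 mol.
n(C6H8O6) = 0.02330 / 1 = 0.02330 mol.
mass C6H8O6 = 0.02330 x 176.12 = 4.104 g, so %C6H8O6 = 4.104/5.0292 x 100 = 81.6%.

81.6%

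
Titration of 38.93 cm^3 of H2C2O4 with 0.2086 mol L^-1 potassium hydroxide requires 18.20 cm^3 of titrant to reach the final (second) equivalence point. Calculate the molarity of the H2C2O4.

n(KOH) = 0.2086 x 0.01820 = 0.003797 mol.
At the final (second) equivalence point, 2 mol OH^- react per mol H2C2O4, so n(H2C2O4) = 0.003797 / 2 = 0.001898 mol.
[H2C2O4] = 0.001898 / 0.03893 L = 0.0488 M.

0.0488 M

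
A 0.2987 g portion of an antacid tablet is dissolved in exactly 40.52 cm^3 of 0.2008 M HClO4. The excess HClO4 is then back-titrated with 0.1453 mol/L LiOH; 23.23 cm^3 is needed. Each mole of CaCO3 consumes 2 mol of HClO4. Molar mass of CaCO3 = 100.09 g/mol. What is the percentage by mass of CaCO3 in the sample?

Total n(HClO4) added = 0.2008 x 0.04052 = 0.008136 mol.
n(LiOH) used = 0.1453 x 0.02323 = 0.003375 mol, which equals the excess n(HClO4).
So n(HClO4) consumed by the sample = 0.008136 - 0.003375 = 0.004761 mol.
n(CaCO3) = 0.004761 / 2 = 0.002381 mol.
mass CaCO3 = 0.002381 x 100.09 = 0.2383 g, so %CaCO3 = 0.2383/0.2987 x 100 = 79.8%.

79.8%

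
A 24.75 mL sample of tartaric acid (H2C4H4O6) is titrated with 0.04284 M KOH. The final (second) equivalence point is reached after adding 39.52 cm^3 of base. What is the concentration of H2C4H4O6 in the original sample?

n(KOH) = 0.04284 x 0.03952 = 0.001693 mol.
At the final (second) equivalence point, 2 mol OH^- react per mol H2C4H4O6, so n(H2C4H4O6) = 0.001693 / 2 = 0.0008465 mol.
[H2C4H4O6] = 0.0008465 / 0.02475 L = 0.0342 M.

0.0342 M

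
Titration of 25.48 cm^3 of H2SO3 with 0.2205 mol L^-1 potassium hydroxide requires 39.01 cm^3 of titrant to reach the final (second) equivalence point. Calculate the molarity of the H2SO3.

n(KOH) = 0.2205 x 0.03901 = 0.008602 mol.
At the final (second) equivalence point, 2 mol OH^- react per mol H2SO3, so n(H2SO3) = 0.008602 / 2 = 0.004301 mol.
[H2SO3] = 0.004301 / 0.02548 L = 0.169 M.

0.169 M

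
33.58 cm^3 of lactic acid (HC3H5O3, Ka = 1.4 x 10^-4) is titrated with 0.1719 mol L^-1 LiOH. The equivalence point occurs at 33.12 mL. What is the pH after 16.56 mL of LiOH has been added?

3.85

16.56 mL is exactly half the equivalence volume (33.12/2), i.e. the half-equivalence point.
There, n(HA) = n(A^-), so pH = pKa = -log(1.4 x 10^-4) = 3.85.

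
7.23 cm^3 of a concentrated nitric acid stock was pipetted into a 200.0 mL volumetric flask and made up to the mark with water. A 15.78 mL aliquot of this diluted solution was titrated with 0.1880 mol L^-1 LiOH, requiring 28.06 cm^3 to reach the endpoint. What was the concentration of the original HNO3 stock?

n(LiOH) = 0.1880 x 0.02806 = 0.005275 mol.
n(HNO3) in the aliquot = 0.005275 mol.
[diluted HNO3] = 0.005275 / 0.01578 = 0.3343 M.
Dilution factor = 200.0/7.230 = 27.66, so [stock] = 0.3343 x 27.66 = 9.25 M.

9.25 M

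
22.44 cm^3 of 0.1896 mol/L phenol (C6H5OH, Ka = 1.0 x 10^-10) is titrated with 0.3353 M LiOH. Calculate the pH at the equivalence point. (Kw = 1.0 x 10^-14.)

n(C6H5OH) = 0.1896 x 0.02244 = 0.004255 mol; V(LiOH) at equivalence = 0.004255/0.3353 = 0.01269 L.
At equivalence all the acid is converted to C6H5O-; total volume = 0.02244 + 0.01269 = 0.03513 L, so [C6H5O-] = 0.004255/0.03513 = 0.1211 M.
Kb = Kw/Ka = 1.0e-14 / 1.0 x 10^-10 = 0.000100.
[OH^-] = sqrt(Kb x [C6H5O-]) = sqrt(0.000100 x 0.1211) = 0.00348 M.
pOH = 2.46, so pH = 14.00 - 2.46 = 11.54.

11.54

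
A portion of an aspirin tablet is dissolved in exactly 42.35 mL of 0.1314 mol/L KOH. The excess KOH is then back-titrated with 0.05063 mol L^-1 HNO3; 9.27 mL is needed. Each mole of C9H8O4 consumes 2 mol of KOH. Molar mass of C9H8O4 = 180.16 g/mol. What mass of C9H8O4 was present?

0.459 g

Total n(KOH) added = 0.1314 x 0.04235 = 0.005565 mol.
n(HNO3) used = 0.05063 x 0.009270 = 0.0004693 mol, which equals the excess n(KOH).
So n(KOH) consumed by the sample = 0.005565 - 0.0004693 = 0.005095 mol.
n(C9H8O4) = 0.005095 / 2 = 0.002548 mol.
mass = 0.002548 mol x 180.16 g/mol = 0.459 g.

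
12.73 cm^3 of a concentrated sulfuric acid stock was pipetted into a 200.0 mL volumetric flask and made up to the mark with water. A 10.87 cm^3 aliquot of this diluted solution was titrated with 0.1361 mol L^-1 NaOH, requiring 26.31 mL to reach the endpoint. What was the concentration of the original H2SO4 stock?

2.59 M

n(NaOH) = 0.1361 x 0.02631 = 0.003581 mol.
n(H2SO4) in the aliquot = 0.003581 x 1/2 = 0.001790 mol.
[diluted H2SO4] = 0.001790 / 0.01087 = 0.1647 M.
Dilution factor = 200.0/12.73 = 15.71, so [stock] = 0.1647 x 15.71 = 2.59 M.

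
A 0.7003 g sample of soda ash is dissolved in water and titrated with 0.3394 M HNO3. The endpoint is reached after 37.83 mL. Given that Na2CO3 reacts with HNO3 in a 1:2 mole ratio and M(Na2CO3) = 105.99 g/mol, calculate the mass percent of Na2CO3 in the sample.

n(HNO3) = 0.3394 x 0.03783 = 0.01284 mol.
n(Na2CO3) = 0.01284 / 2 = 0.006420 mol.
mass of Na2CO3 = 0.006420 x 105.99 = 0.6804 g.
% purity = 0.6804 / 0.7003 x 100 = 97.2%.

97.2%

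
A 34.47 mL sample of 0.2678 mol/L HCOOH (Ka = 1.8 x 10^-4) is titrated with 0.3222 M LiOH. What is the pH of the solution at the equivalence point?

8.45

n(HCOOH) = 0.2678 x 0.03447 = 0.009231 mol; V(LiOH) at equivalence = 0.009231/0.3222 = 0.02865 L.
At equivalence all the acid is converted to HCOO-; total volume = 0.03447 + 0.02865 = 0.06312 L, so [HCOO-] = 0.009231/0.06312 = 0.1462 M.
Kb = Kw/Ka = 1.0e-14 / 1.8 x 10^-4 = 5.56e-11.
[OH^-] = sqrt(Kb x [HCOO-]) = sqrt(5.56e-11 x 0.1462) = 2.85e-6 M.
pOH = 5.55, so pH = 14.00 - 5.55 = 8.45.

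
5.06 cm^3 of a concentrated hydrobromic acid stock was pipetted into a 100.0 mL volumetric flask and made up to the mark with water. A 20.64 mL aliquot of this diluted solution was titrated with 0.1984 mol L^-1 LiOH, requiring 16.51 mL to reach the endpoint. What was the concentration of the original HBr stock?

3.14 M

n(LiOH) = 0.1984 x 0.01651 = 0.003276 mol.
n(HBr) in the aliquot = 0.003276 mol.
[diluted HBr] = 0.003276 / 0.02064 = 0.1587 M.
Dilution factor = 100.0/5.060 = 19.76, so [stock] = 0.1587 x 19.76 = 3.14 M.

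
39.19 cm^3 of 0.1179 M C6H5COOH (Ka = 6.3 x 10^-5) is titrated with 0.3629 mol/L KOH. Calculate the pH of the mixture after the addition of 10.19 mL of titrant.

Initial n(C6H5COOH) = 0.1179 x 0.03919 = 0.004621 mol.
n(KOH) added = 0.3629 x 0.01019 = 0.003698 mol, converting that many moles of C6H5COOH to C6H5COO-.
Remaining n(C6H5COOH) = 0.0009226 mol; n(C6H5COO-) = 0.003698 mol.
By Henderson-Hasselbalch, pH = pKa + log([A^-]/[HA]) = 4.20 + log(0.003698/0.0009226) = 4.20 + (+0.60) = 4.80.

4.80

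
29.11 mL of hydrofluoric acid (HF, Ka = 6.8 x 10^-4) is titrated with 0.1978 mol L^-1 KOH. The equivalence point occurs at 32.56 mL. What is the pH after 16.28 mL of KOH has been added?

16.28 mL is exactly half the equivalence volume (32.56/2), i.e. the half-equivalence point.
There, n(HA) = n(A^-), so pH = pKa = -log(6.8 x 10^-4) = 3.17.

3.17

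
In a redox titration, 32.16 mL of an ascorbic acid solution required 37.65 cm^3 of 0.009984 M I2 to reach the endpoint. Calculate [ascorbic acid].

0.0117 M

n(I2) = 0.009984 x 0.03765 = 0.0003759 mol.
From the balanced equation, 1 mol I2 reacts with 1 mol ascorbic acid, so n(ascorbic acid) = 0.0003759 x 1/1 = 0.0003759 mol.
[ascorbic acid] = 0.0003759 / 0.03216 L = 0.0117 M.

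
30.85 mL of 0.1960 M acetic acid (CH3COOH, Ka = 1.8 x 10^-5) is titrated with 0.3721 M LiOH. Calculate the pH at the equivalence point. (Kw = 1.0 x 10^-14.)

8.93

n(CH3COOH) = 0.1960 x 0.03085 = 0.006047 mol; V(LiOH) at equivalence = 0.006047/0.3721 = 0.01625 L.
At equivalence all the acid is converted to CH3COO-; total volume = 0.03085 + 0.01625 = 0.04710 L, so [CH3COO-] = 0.006047/0.04710 = 0.1284 M.
Kb = Kw/Ka = 1.0e-14 / 1.8 x 10^-5 = 5.56e-10.
[OH^-] = sqrt(Kb x [CH3COO-]) = sqrt(5.56e-10 x 0.1284) = 8.45e-6 M.
pOH = 5.07, so pH = 14.00 - 5.07 = 8.93.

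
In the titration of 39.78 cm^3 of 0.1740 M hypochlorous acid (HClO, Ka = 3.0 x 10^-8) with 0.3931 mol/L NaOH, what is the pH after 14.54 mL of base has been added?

Initial n(HClO) = 0.1740 x 0.03978 = 0.006922 mol.
n(NaOH) added = 0.3931 x 0.01454 = 0.005716 mol, converting that many moles of HClO to ClO-.
Remaining n(HClO) = 0.001206 mol; n(ClO-) = 0.005716 mol.
By Henderson-Hasselbalch, pH = pKa + log([A^-]/[HA]) = 7.52 + log(0.005716/0.001206) = 7.52 + (+0.68) = 8.20.

8.20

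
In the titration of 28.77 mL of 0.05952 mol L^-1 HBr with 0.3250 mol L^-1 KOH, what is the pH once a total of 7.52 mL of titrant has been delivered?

12.30

n(acid) = 0.05952 x 0.02877 = 0.001712 mol; n(KOH) added = 0.3250 x 0.007520 = 0.002444 mol.
Base is in excess by 0.002444 - 0.001712 = 0.0007316 mol in a total volume of 0.03629 L.
[OH^-] = 0.0007316/0.03629 = 0.02016 M, so pOH = 1.70 and pH = 14.00 - 1.70 = 12.30.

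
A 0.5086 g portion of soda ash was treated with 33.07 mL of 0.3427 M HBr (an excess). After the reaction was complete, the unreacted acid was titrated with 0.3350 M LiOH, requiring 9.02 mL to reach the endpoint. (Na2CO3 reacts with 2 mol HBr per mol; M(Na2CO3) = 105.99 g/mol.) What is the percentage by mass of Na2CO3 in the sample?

Total n(HBr) added = 0.3427 x 0.03307 = 0.01133 mol.
n(LiOH) used = 0.3350 x 0.009020 = 0.003022 mol, which equals the excess n(HBr).
So n(HBr) consumed by the sample = 0.01133 - 0.003022 = 0.008311 mol.
n(Na2CO3) = 0.008311 / 2 = 0.004156 mol.
mass Na2CO3 = 0.004156 x 105.99 = 0.4405 g, so %Na2CO3 = 0.4405/0.5086 x 100 = 86.6%.

86.6%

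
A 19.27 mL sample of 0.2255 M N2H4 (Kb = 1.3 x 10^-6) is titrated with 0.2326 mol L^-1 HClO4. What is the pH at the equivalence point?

n(N2H4) = 0.2255 x 0.01927 = 0.004345 mol; V(HClO4) at equivalence = 0.004345/0.2326 = 0.01868 L.
At equivalence the base is fully converted to N2H5+; total volume = 0.03795 L, so [N2H5+] = 0.004345/0.03795 = 0.1145 M.
Ka(N2H5+) = Kw/Kb = 1.0e-14 / 1.3 x 10^-6 = 7.69e-9.
[H^+] = sqrt(Ka x [N2H5+]) = sqrt(7.69e-9 x 0.1145) = 2.97e-5 M.
pH = -log(2.97e-5) = 4.53.

4.53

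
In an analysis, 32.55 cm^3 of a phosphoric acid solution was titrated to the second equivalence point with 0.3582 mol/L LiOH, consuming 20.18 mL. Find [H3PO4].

n(LiOH) = 0.3582 x 0.02018 = 0.007228 mol.
At the second equivalence point, 2 mol OH^- react per mol H3PO4, so n(H3PO4) = 0.007228 / 2 = 0.003614 mol.
[H3PO4] = 0.003614 / 0.03255 L = 0.111 M.

0.111 M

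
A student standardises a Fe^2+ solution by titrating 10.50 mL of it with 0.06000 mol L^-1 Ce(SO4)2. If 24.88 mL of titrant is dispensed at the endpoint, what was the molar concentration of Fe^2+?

0.142 M

n(Ce(SO4)2) = 0.06000 x 0.02488 = 0.001493 mol.
From the balanced equation, 1 mol Ce(SO4)2 reacts with 1 mol Fe^2+, so n(Fe^2+) = 0.001493 x 1/1 = 0.001493 mol.
[Fe^2+] = 0.001493 / 0.01050 L = 0.142 M.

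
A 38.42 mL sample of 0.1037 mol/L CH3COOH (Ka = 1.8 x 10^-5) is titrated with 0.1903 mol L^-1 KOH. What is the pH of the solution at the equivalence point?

n(CH3COOH) = 0.1037 x 0.03842 = 0.003984 mol; V(KOH) at equivalence = 0.003984/0.1903 = 0.02094 L.
At equivalence all the acid is converted to CH3COO-; total volume = 0.03842 + 0.02094 = 0.05936 L, so [CH3COO-] = 0.003984/0.05936 = 0.06712 M.
Kb = Kw/Ka = 1.0e-14 / 1.8 x 10^-5 = 5.56e-10.
[OH^-] = sqrt(Kb x [CH3COO-]) = sqrt(5.56e-10 x 0.06712) = 6.11e-6 M.
pOH = 5.21, so pH = 14.00 - 5.21 = 8.79.

8.79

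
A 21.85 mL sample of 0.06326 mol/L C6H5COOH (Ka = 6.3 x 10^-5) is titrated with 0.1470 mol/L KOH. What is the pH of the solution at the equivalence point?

8.42

n(C6H5COOH) = 0.06326 x 0.02185 = 0.001382 mol; V(KOH) at equivalence = 0.001382/0.1470 = 0.009403 L.
At equivalence all the acid is converted to C6H5COO-; total volume = 0.02185 + 0.009403 = 0.03125 L, so [C6H5COO-] = 0.001382/0.03125 = 0.04423 M.
Kb = Kw/Ka = 1.0e-14 / 6.3 x 10^-5 = 1.59e-10.
[OH^-] = sqrt(Kb x [C6H5COO-]) = sqrt(1.59e-10 x 0.04423) = 2.65e-6 M.
pOH = 5.58, so pH = 14.00 - 5.58 = 8.42.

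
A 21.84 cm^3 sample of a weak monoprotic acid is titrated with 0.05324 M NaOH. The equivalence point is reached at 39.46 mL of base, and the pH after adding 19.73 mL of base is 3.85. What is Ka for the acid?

19.73 mL is half of the equivalence volume, so this is the half-equivalence point where [HA] = [A^-].
At half-equivalence pH = pKa, so pKa = 3.85.
Ka = 10^(-3.85) = 1.4 x 10^-4.

1.4 x 10^-4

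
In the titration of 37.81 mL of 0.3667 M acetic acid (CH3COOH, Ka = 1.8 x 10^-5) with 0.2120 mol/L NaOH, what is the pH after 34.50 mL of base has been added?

4.79

Initial n(CH3COOH) = 0.3667 x 0.03781 = 0.01386 mol.
n(NaOH) added = 0.2120 x 0.03450 = 0.007314 mol, converting that many moles of CH3COOH to CH3COO-.
Remaining n(CH3COOH) = 0.006551 mol; n(CH3COO-) = 0.007314 mol.
By Henderson-Hasselbalch, pH = pKa + log([A^-]/[HA]) = 4.74 + log(0.007314/0.006551) = 4.74 + (+0.05) = 4.79.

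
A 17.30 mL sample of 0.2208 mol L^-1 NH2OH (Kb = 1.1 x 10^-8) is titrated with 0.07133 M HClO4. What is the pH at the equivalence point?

3.65

n(NH2OH) = 0.2208 x 0.01730 = 0.003820 mol; V(HClO4) at equivalence = 0.003820/0.07133 = 0.05355 L.
At equivalence the base is fully converted to NH3OH+; total volume = 0.07085 L, so [NH3OH+] = 0.003820/0.07085 = 0.05391 M.
Ka(NH3OH+) = Kw/Kb = 1.0e-14 / 1.1 x 10^-8 = 9.09e-7.
[H^+] = sqrt(Ka x [NH3OH+]) = sqrt(9.09e-7 x 0.05391) = 0.000221 M.
pH = -log(0.000221) = 3.65.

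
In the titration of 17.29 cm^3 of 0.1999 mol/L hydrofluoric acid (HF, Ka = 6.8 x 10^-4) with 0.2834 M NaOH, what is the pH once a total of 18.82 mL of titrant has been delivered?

n(acid) = 0.1999 x 0.01729 = 0.003456 mol; n(NaOH) added = 0.2834 x 0.01882 = 0.005334 mol.
Base is in excess by 0.005334 - 0.003456 = 0.001877 mol in a total volume of 0.03611 L.
[OH^-] = 0.001877/0.03611 = 0.05199 M, so pOH = 1.28 and pH = 14.00 - 1.28 = 12.72.

12.72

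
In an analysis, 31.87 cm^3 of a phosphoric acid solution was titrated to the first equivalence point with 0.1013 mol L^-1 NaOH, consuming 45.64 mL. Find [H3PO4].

0.145 M

n(NaOH) = 0.1013 x 0.04564 = 0.004623 mol.
At the first equivalence point, 1 mol OH^- react per mol H3PO4, so n(H3PO4) = 0.004623 / 1 = 0.004623 mol.
[H3PO4] = 0.004623 / 0.03187 L = 0.145 M.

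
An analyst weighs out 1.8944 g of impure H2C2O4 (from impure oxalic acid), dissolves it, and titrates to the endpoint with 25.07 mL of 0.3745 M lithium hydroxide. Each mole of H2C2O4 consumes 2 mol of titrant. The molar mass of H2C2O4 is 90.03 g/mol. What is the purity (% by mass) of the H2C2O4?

22.3%

n(LiOH) = 0.3745 x 0.02507 = 0.009389 mol.
n(H2C2O4) = 0.009389 / 2 = 0.004694 mol.
mass of H2C2O4 = 0.004694 x 90.03 = 0.4226 g.
% purity = 0.4226 / 1.8944 x 100 = 22.3%.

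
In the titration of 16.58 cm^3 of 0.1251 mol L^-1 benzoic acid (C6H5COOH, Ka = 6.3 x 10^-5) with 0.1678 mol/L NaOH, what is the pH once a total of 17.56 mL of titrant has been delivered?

n(acid) = 0.1251 x 0.01658 = 0.002074 mol; n(NaOH) added = 0.1678 x 0.01756 = 0.002947 mol.
Base is in excess by 0.002947 - 0.002074 = 0.0008724 mol in a total volume of 0.03414 L.
[OH^-] = 0.0008724/0.03414 = 0.02555 M, so pOH = 1.59 and pH = 14.00 - 1.59 = 12.41.

12.41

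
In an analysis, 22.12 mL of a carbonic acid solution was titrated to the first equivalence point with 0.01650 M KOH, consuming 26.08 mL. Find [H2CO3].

0.0195 M

n(KOH) = 0.01650 x 0.02608 = 0.0004303 mol.
At the first equivalence point, 1 mol OH^- react per mol H2CO3, so n(H2CO3) = 0.0004303 / 1 = 0.0004303 mol.
[H2CO3] = 0.0004303 / 0.02212 L = 0.0195 M.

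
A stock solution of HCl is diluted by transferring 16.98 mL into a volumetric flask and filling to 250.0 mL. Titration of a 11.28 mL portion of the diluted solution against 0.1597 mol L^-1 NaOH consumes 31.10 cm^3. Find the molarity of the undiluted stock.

n(NaOH) = 0.1597 x 0.03110 = 0.004967 mol.
n(HCl) in the aliquot = 0.004967 mol.
[diluted HCl] = 0.004967 / 0.01128 = 0.4403 M.
Dilution factor = 250.0/16.98 = 14.72, so [stock] = 0.4403 x 14.72 = 6.48 M.

6.48 M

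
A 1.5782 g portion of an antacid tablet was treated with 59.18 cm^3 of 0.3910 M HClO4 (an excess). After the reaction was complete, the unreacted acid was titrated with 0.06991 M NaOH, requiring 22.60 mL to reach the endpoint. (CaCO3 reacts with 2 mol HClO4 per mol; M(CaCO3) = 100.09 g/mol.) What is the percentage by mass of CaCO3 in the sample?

Total n(HClO4) added = 0.3910 x 0.05918 = 0.02314 mol.
n(NaOH) used = 0.06991 x 0.02260 = 0.001580 mol, which equals the excess n(HClO4).
So n(HClO4) consumed by the sample = 0.02314 - 0.001580 = 0.02156 mol.
n(CaCO3) = 0.02156 / 2 = 0.01078 mol.
mass CaCO3 = 0.01078 x 100.09 = 1.079 g, so %CaCO3 = 1.079/1.5782 x 100 = 68.4%.

68.4%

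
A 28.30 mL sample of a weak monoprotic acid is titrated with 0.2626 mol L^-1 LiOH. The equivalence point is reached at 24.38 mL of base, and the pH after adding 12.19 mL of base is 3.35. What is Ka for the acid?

4.5 x 10^-4

12.19 mL is half of the equivalence volume, so this is the half-equivalence point where [HA] = [A^-].
At half-equivalence pH = pKa, so pKa = 3.35.
Ka = 10^(-3.35) = 4.5 x 10^-4.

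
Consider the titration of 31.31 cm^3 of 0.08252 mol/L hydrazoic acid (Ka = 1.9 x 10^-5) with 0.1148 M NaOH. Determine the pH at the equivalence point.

8.70

n(HN3) = 0.08252 x 0.03131 = 0.002584 mol; V(NaOH) at equivalence = 0.002584/0.1148 = 0.02251 L.
At equivalence all the acid is converted to N3-; total volume = 0.03131 + 0.02251 = 0.05382 L, so [N3-] = 0.002584/0.05382 = 0.04801 M.
Kb = Kw/Ka = 1.0e-14 / 1.9 x 10^-5 = 5.26e-10.
[OH^-] = sqrt(Kb x [N3-]) = sqrt(5.26e-10 x 0.04801) = 5.03e-6 M.
pOH = 5.30, so pH = 14.00 - 5.30 = 8.70.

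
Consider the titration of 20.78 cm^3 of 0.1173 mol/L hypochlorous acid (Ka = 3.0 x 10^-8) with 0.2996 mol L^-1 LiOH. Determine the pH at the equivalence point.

n(HClO) = 0.1173 x 0.02078 = 0.002437 mol; V(LiOH) at equivalence = 0.002437/0.2996 = 0.008136 L.
At equivalence all the acid is converted to ClO-; total volume = 0.02078 + 0.008136 = 0.02892 L, so [ClO-] = 0.002437/0.02892 = 0.08430 M.
Kb = Kw/Ka = 1.0e-14 / 3.0 x 10^-8 = 3.33e-7.
[OH^-] = sqrt(Kb x [ClO-]) = sqrt(3.33e-7 x 0.08430) = 0.000168 M.
pOH = 3.78, so pH = 14.00 - 3.78 = 10.22.

10.22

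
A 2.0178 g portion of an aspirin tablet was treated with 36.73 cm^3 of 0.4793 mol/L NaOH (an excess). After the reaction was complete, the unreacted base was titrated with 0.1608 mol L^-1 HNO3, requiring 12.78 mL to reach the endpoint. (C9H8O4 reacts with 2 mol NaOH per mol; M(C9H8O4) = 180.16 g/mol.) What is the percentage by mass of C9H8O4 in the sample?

69.4%

Total n(NaOH) added = 0.4793 x 0.03673 = 0.01760 mol.
n(HNO3) used = 0.1608 x 0.01278 = 0.002055 mol, which equals the excess n(NaOH).
So n(NaOH) consumed by the sample = 0.01760 - 0.002055 = 0.01555 mol.
n(C9H8O4) = 0.01555 / 2 = 0.007775 mol.
mass C9H8O4 = 0.007775 x 180.16 = 1.401 g, so %C9H8O4 = 1.401/2.0178 x 100 = 69.4%.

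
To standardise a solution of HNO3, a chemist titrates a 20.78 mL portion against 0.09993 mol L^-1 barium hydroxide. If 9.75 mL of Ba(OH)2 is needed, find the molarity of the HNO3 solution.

n(Ba(OH)2) delivered = 0.09993 x 0.009750 = 0.0009743 mol.
The reaction is 2 HNO3 + 1 Ba(OH)2, so n(HNO3) = 0.0009743 x 2/1 = 0.001949 mol.
[HNO3] = 0.001949 mol / 0.02078 L = 0.0938 M.

0.0938 M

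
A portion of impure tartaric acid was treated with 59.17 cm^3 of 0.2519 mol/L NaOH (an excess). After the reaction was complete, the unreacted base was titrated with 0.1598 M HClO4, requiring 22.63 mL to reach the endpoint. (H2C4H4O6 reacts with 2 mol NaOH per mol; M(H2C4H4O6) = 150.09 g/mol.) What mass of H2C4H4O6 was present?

Total n(NaOH) added = 0.2519 x 0.05917 = 0.01490 mol.
n(HClO4) used = 0.1598 x 0.02263 = 0.003616 mol, which equals the excess n(NaOH).
So n(NaOH) consumed by the sample = 0.01490 - 0.003616 = 0.01129 mol.
n(H2C4H4O6) = 0.01129 / 2 = 0.005644 mol.
mass = 0.005644 mol x 150.09 g/mol = 0.847 g.

0.847 g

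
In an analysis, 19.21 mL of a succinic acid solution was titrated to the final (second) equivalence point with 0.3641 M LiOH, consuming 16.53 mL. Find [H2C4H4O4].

n(LiOH) = 0.3641 x 0.01653 = 0.006019 mol.
At the final (second) equivalence point, 2 mol OH^- react per mol H2C4H4O4, so n(H2C4H4O4) = 0.006019 / 2 = 0.003009 mol.
[H2C4H4O4] = 0.003009 / 0.01921 L = 0.157 M.

0.157 M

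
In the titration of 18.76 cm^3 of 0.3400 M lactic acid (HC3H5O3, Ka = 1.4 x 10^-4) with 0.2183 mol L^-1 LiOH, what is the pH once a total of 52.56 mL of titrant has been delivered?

n(acid) = 0.3400 x 0.01876 = 0.006378 mol; n(LiOH) added = 0.2183 x 0.05256 = 0.01147 mol.
Base is in excess by 0.01147 - 0.006378 = 0.005095 mol in a total volume of 0.07132 L.
[OH^-] = 0.005095/0.07132 = 0.07144 M, so pOH = 1.15 and pH = 14.00 - 1.15 = 12.85.

12.85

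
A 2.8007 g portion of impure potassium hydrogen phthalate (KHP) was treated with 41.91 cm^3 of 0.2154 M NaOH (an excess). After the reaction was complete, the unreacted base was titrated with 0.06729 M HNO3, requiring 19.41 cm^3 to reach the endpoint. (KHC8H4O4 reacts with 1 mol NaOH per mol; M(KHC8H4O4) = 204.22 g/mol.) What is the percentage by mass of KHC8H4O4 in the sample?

56.3%

Total n(NaOH) added = 0.2154 x 0.04191 = 0.009027 mol.
n(HNO3) used = 0.06729 x 0.01941 = 0.001306 mol, which equals the excess n(NaOH).
So n(NaOH) consumed by the sample = 0.009027 - 0.001306 = 0.007721 mol.
n(KHC8H4O4) = 0.007721 / 1 = 0.007721 mol.
mass KHC8H4O4 = 0.007721 x 204.22 = 1.577 g, so %KHC8H4O4 = 1.577/2.8007 x 100 = 56.3%.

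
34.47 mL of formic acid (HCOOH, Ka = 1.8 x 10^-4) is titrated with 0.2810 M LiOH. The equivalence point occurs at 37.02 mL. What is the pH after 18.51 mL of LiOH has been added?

3.74

18.51 mL is exactly half the equivalence volume (37.02/2), i.e. the half-equivalence point.
There, n(HA) = n(A^-), so pH = pKa = -log(1.8 x 10^-4) = 3.74.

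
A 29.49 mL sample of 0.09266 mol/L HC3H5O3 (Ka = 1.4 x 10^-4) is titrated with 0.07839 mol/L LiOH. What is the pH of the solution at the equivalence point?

n(HC3H5O3) = 0.09266 x 0.02949 = 0.002733 mol; V(LiOH) at equivalence = 0.002733/0.07839 = 0.03486 L.
At equivalence all the acid is converted to C3H5O3-; total volume = 0.02949 + 0.03486 = 0.06435 L, so [C3H5O3-] = 0.002733/0.06435 = 0.04246 M.
Kb = Kw/Ka = 1.0e-14 / 1.4 x 10^-4 = 7.14e-11.
[OH^-] = sqrt(Kb x [C3H5O3-]) = sqrt(7.14e-11 x 0.04246) = 1.74e-6 M.
pOH = 5.76, so pH = 14.00 - 5.76 = 8.24.

8.24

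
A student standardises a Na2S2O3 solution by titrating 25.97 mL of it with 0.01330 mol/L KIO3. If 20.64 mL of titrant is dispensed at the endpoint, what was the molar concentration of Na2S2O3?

0.0634 M

n(KIO3) = 0.01330 x 0.02064 = 0.0002745 mol.
From the balanced equation, 1 mol KIO3 reacts with 6 mol Na2S2O3, so n(Na2S2O3) = 0.0002745 x 6/1 = 0.001647 mol.
[Na2S2O3] = 0.001647 / 0.02597 L = 0.0634 M.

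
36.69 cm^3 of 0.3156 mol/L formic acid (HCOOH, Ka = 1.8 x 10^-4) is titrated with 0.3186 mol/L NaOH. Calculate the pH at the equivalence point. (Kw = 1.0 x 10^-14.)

n(HCOOH) = 0.3156 x 0.03669 = 0.01158 mol; V(NaOH) at equivalence = 0.01158/0.3186 = 0.03634 L.
At equivalence all the acid is converted to HCOO-; total volume = 0.03669 + 0.03634 = 0.07303 L, so [HCOO-] = 0.01158/0.07303 = 0.1585 M.
Kb = Kw/Ka = 1.0e-14 / 1.8 x 10^-4 = 5.56e-11.
[OH^-] = sqrt(Kb x [HCOO-]) = sqrt(5.56e-11 x 0.1585) = 2.97e-6 M.
pOH = 5.53, so pH = 14.00 - 5.53 = 8.47.

8.47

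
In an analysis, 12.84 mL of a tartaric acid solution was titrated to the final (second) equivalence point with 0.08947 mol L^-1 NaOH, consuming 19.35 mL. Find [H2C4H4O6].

0.0674 M

n(NaOH) = 0.08947 x 0.01935 = 0.001731 mol.
At the final (second) equivalence point, 2 mol OH^- react per mol H2C4H4O6, so n(H2C4H4O6) = 0.001731 / 2 = 0.0008656 mol.
[H2C4H4O6] = 0.0008656 / 0.01284 L = 0.0674 M.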